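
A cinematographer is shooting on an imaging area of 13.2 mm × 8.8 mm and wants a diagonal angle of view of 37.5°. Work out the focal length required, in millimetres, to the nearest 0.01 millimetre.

23.37 mm

Sensor diagonal = √(13.2² + 8.8²) = √251.6800 ≈ 15.8644 mm.
From α = 2·arctan(d/2f) we get f = d / (2·tan(α/2)).
With d = 15.8644 mm and α/2 = 18.75°, tan(α/2) ≈ 0.33945, so f ≈ 15.8644 / 0.67891 ≈ 23.3675 mm.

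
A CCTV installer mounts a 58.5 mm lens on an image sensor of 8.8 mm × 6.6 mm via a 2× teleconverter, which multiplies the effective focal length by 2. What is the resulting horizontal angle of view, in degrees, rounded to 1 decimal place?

Effective focal length f = 58.5 × 2 = 117 mm.
α = 2·arctan(8.8 / (2 × 117)) = 2·arctan(0.03761) ≈ 4.3074°.

4.3°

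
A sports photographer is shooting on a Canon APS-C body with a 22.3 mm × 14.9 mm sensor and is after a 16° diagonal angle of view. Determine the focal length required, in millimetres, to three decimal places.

95.416 mm

Sensor diagonal = √(22.3² + 14.9²) = √719.3000 ≈ 26.8198 mm.
From α = 2·arctan(d/2f) we get f = d / (2·tan(α/2)).
With d = 26.8198 mm and α/2 = 8°, tan(α/2) ≈ 0.14054, so f ≈ 26.8198 / 0.28108 ≈ 95.4163 mm.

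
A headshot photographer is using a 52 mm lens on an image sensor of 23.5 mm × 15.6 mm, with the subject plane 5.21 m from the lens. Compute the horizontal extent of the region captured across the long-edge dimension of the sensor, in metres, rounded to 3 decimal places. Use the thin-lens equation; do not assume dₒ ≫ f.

2.331 m

dₒ: 5.21 m = 5210 mm.
Similar triangles through the lens centre give W/dₒ = w/dᵢ; with 1/f = 1/dₒ + 1/dᵢ this gives W = w·(dₒ − f)/f.
W = 23.5 mm × (5210 − 52) / 52 = 23.5 × 99.1923 ≈ 2331.019 mm = 2.33102 m.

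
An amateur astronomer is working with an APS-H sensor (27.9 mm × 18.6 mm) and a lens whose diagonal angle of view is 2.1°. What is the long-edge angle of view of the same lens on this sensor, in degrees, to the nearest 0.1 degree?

1.7°

Sensor diagonal = √(27.9² + 18.6²) = √1124.3700 ≈ 33.5316 mm.
From the diagonal AOV: f = 33.5316 / (2·tan(1.05°)) = 33.5316 / 0.03666 ≈ 914.7646 mm.
Long-edge AOV = 2·arctan(27.9 / (2 × 914.7646)) = 2·arctan(0.01525) ≈ 1.7474°.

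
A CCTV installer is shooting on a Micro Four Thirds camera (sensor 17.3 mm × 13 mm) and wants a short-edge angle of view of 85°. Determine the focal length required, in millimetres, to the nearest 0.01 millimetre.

From α = 2·arctan(h/2f) we get f = h / (2·tan(α/2)).
With h = 13 mm and α/2 = 42.5°, tan(α/2) ≈ 0.91633, so f ≈ 13 / 1.83266 ≈ 7.0935 mm.

7.09 mm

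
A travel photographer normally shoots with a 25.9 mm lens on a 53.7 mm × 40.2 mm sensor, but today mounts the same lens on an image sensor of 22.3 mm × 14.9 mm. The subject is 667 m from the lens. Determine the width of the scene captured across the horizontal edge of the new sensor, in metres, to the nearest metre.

574 m

The focal length stays 25.9 mm; the relevant sensor dimension is now w = 22.3 mm. Object distance dₒ = 667 m = 667000 mm.
Thin-lens field width W = w·(dₒ − f)/f = 22.3 × (667000 − 25.9)/25.9 ≈ 574267.275 mm = 574.267 m.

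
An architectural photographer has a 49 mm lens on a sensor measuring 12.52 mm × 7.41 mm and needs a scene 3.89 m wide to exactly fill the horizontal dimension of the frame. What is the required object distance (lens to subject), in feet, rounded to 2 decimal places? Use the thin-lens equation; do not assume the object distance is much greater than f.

W: 3.89 m = 3890 mm.
Magnification m = w/W = dᵢ/dₒ; combined with 1/f = 1/dₒ + 1/dᵢ this gives dₒ = f·(1 + W/w).
dₒ = 49 mm × (1 + 3890/12.52) = 49 × 311.7029 ≈ 15273.441 mm = 15273.441/304.8 ft = 50.1097 ft.

50.11 ft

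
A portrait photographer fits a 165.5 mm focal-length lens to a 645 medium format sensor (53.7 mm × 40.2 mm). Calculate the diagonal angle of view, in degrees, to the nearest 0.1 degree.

22.9°

Sensor diagonal = √(53.7² + 40.2²) = √4499.7300 ≈ 67.0800 mm.
Angle of view α = 2·arctan(d/2f) with d = 67.0800 mm and f = 165.5 mm.
d/2f = 0.20266; arctan(0.20266) ≈ 11.4563°, so α ≈ 22.9127°.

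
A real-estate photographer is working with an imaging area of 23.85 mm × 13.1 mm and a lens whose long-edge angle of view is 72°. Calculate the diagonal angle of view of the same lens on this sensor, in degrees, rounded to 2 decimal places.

From the long-edge AOV: f = 23.85 / (2·tan(36°)) = 23.85 / 1.45309 ≈ 16.4134 mm.
Sensor diagonal = √(23.85² + 13.1²) = √740.4325 ≈ 27.2109 mm.
Diagonal AOV = 2·arctan(27.2109 / (2 × 16.4134)) = 2·arctan(0.82893) ≈ 79.3124°.

79.31°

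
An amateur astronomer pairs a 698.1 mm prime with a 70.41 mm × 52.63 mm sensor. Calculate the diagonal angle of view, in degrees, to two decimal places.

Sensor diagonal = √(70.41² + 52.63²) = √7727.4850 ≈ 87.9061 mm.
Angle of view α = 2·arctan(d/2f) with d = 87.9061 mm and f = 698.1 mm.
d/2f = 0.06296; arctan(0.06296) ≈ 3.6026°, so α ≈ 7.2053°.

7.21°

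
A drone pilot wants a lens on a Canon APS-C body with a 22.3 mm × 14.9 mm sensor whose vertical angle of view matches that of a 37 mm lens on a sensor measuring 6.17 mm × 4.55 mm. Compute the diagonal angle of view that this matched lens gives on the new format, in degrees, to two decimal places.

Equal vertical AOV ⇒ f₂ = f₁ · 14.9/4.55 = 37 × 3.27473 ≈ 121.1648 mm.
Sensor diagonal = √(22.3² + 14.9²) = √719.3000 ≈ 26.8198 mm.
Diagonal AOV on the new format = 2·arctan(26.8198 / (2 × 121.1648)) = 2·arctan(0.11067) ≈ 12.6310°.

12.63°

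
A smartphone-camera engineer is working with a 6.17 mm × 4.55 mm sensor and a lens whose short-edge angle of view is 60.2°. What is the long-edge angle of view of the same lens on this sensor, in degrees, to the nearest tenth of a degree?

From the short-edge AOV: f = 4.55 / (2·tan(30.1°)) = 4.55 / 1.15936 ≈ 3.9246 mm.
Long-edge AOV = 2·arctan(6.17 / (2 × 3.9246)) = 2·arctan(0.78607) ≈ 76.3397°.

76.3°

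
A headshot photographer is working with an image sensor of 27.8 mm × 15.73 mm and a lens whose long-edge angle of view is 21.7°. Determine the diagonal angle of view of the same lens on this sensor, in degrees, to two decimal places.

24.84°

From the long-edge AOV: f = 27.8 / (2·tan(10.85°)) = 27.8 / 0.38333 ≈ 72.5225 mm.
Sensor diagonal = √(27.8² + 15.73²) = √1020.2729 ≈ 31.9417 mm.
Diagonal AOV = 2·arctan(31.9417 / (2 × 72.5225)) = 2·arctan(0.22022) ≈ 24.8388°.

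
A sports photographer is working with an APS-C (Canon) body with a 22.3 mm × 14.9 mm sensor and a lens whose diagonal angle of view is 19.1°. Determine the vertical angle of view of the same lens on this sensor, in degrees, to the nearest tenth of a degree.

Sensor diagonal = √(22.3² + 14.9²) = √719.3000 ≈ 26.8198 mm.
From the diagonal AOV: f = 26.8198 / (2·tan(9.55°)) = 26.8198 / 0.33648 ≈ 79.7069 mm.
Vertical AOV = 2·arctan(14.9 / (2 × 79.7069)) = 2·arctan(0.09347) ≈ 10.6795°.

10.7°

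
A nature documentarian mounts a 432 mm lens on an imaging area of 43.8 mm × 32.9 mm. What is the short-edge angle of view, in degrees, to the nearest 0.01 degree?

4.36°

Angle of view α = 2·arctan(h/2f) with h = 32.9 mm and f = 432 mm.
h/2f = 0.03808; arctan(0.03808) ≈ 2.1807°, so α ≈ 4.3614°.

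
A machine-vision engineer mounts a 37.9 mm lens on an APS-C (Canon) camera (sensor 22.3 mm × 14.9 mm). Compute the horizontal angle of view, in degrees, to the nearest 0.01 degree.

Angle of view α = 2·arctan(w/2f) with w = 22.3 mm and f = 37.9 mm.
w/2f = 0.29420; arctan(0.29420) ≈ 16.3936°, so α ≈ 32.7873°.

32.79°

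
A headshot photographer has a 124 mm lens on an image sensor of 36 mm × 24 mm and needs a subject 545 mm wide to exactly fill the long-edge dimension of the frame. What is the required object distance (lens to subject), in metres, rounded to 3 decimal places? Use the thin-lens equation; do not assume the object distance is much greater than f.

Magnification m = w/W = dᵢ/dₒ; combined with 1/f = 1/dₒ + 1/dᵢ this gives dₒ = f·(1 + W/w).
dₒ = 124 mm × (1 + 545/36) = 124 × 16.1389 ≈ 2001.222 mm = 2.00122 m.

2.001 m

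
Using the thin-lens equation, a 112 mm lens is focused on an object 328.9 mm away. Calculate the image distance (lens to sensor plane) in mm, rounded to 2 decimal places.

1/dᵢ = 1/f − 1/dₒ = 1/112 − 1/328.9 = 0.0058881 mm⁻¹.
dᵢ = 1/0.0058881 ≈ 169.8331 mm.

169.83 mm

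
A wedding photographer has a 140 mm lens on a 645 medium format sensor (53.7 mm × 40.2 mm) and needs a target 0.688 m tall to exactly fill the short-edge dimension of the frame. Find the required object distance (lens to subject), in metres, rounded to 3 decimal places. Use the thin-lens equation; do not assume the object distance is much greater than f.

W: 0.688 m = 688 mm.
Magnification m = h/W = dᵢ/dₒ; combined with 1/f = 1/dₒ + 1/dᵢ this gives dₒ = f·(1 + W/h).
dₒ = 140 mm × (1 + 688/40.2) = 140 × 18.1144 ≈ 2536.020 mm = 2.53602 m.

2.536 m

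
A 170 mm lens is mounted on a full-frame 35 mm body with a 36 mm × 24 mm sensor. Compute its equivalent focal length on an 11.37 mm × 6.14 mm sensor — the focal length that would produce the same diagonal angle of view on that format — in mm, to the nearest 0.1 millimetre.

Sensor diagonal = √(36² + 24²) = √1872.0000 ≈ 43.2666 mm.
Sensor diagonal = √(11.37² + 6.14²) = √166.9765 ≈ 12.9219 mm.
Equal angle of view means equal diagonal/f ratio, so f₂ = f₁ · (diagonal₂/diagonal₁) = 170 × 12.9219/43.2666.
f₂ = 170 × 0.29866 ≈ 50.772 mm.

50.8 mm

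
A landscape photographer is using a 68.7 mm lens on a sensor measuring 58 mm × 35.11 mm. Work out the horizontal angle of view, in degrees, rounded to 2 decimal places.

45.77°

Angle of view α = 2·arctan(w/2f) with w = 58 mm and f = 68.7 mm.
w/2f = 0.42213; arctan(0.42213) ≈ 22.8858°, so α ≈ 45.7717°.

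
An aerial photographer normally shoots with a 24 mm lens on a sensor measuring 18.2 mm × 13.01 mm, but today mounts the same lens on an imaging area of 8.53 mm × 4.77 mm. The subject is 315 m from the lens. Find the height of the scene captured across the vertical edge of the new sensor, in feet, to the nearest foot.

The focal length stays 24 mm; the relevant sensor dimension is now h = 4.77 mm. Object distance dₒ = 315 m = 315000 mm.
Thin-lens field height W = h·(dₒ − f)/f = 4.77 × (315000 − 24)/24 ≈ 62601.480 mm = 62601.480/304.8 ft = 205.385 ft.

205 ft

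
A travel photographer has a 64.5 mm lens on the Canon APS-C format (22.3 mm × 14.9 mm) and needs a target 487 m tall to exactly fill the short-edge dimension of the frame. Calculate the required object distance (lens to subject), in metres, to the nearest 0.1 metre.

W: 487 m = 487000 mm.
Magnification m = h/W = dᵢ/dₒ; combined with 1/f = 1/dₒ + 1/dᵢ this gives dₒ = f·(1 + W/h).
dₒ = 64.5 mm × (1 + 487000/14.9) = 64.5 × 32685.5638 ≈ 2108218.862 mm = 2108.22 m.

2108.2 m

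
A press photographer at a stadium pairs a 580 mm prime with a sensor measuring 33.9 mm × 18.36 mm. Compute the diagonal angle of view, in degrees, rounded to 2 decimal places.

Sensor diagonal = √(33.9² + 18.36²) = √1486.2996 ≈ 38.5526 mm.
Angle of view α = 2·arctan(d/2f) with d = 38.5526 mm and f = 580 mm.
d/2f = 0.03323; arctan(0.03323) ≈ 1.9035°, so α ≈ 3.8070°.

3.81°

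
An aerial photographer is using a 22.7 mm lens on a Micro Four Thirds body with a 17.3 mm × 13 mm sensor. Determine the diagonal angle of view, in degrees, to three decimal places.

Sensor diagonal = √(17.3² + 13²) = √468.2900 ≈ 21.6400 mm.
Angle of view α = 2·arctan(d/2f) with d = 21.6400 mm and f = 22.7 mm.
d/2f = 0.47665; arctan(0.47665) ≈ 25.4849°, so α ≈ 50.9698°.

50.970°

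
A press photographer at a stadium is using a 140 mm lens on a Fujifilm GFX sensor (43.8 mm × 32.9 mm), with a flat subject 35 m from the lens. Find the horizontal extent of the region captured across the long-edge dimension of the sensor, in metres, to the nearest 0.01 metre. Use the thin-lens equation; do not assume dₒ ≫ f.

dₒ: 35 m = 35000 mm.
Similar triangles through the lens centre give W/dₒ = w/dᵢ; with 1/f = 1/dₒ + 1/dᵢ this gives W = w·(dₒ − f)/f.
W = 43.8 mm × (35000 − 140) / 140 = 43.8 × 249.0000 ≈ 10906.200 mm = 10.9062 m.

10.91 m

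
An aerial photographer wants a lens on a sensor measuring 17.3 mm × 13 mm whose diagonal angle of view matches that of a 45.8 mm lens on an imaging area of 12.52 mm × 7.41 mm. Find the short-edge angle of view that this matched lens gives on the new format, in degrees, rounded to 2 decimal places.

10.90°

Sensor diagonal = √(12.52² + 7.41²) = √211.6585 ≈ 14.5485 mm.
Sensor diagonal = √(17.3² + 13²) = √468.2900 ≈ 21.6400 mm.
Equal diagonal AOV ⇒ f₂ = f₁ · 21.6400/14.5485 = 45.8 × 1.48744 ≈ 68.1248 mm.
Short-edge AOV on the new format = 2·arctan(13 / (2 × 68.1248)) = 2·arctan(0.09541) ≈ 10.9005°.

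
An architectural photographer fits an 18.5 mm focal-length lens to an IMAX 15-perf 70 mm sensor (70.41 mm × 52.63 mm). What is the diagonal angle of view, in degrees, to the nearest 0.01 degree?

134.35°

Sensor diagonal = √(70.41² + 52.63²) = √7727.4850 ≈ 87.9061 mm.
Angle of view α = 2·arctan(d/2f) with d = 87.9061 mm and f = 18.5 mm.
d/2f = 2.37584; arctan(2.37584) ≈ 67.1736°, so α ≈ 134.3472°.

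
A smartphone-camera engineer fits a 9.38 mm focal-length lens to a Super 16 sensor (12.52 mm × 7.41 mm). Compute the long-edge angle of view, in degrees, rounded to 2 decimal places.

67.44°

Angle of view α = 2·arctan(w/2f) with w = 12.52 mm and f = 9.38 mm.
w/2f = 0.66738; arctan(0.66738) ≈ 33.7183°, so α ≈ 67.4365°.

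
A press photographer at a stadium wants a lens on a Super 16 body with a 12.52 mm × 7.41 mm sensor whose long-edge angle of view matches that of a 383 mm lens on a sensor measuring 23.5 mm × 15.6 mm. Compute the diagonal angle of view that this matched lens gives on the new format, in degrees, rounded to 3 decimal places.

4.083°

Equal long-edge AOV ⇒ f₂ = f₁ · 12.52/23.5 = 383 × 0.53277 ≈ 204.0494 mm.
Sensor diagonal = √(12.52² + 7.41²) = √211.6585 ≈ 14.5485 mm.
Diagonal AOV on the new format = 2·arctan(14.5485 / (2 × 204.0494)) = 2·arctan(0.03565) ≈ 4.0834°.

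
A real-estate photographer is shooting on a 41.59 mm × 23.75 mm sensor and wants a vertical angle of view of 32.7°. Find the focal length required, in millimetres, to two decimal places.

40.48 mm

From α = 2·arctan(h/2f) we get f = h / (2·tan(α/2)).
With h = 23.75 mm and α/2 = 16.35°, tan(α/2) ≈ 0.29337, so f ≈ 23.75 / 0.58674 ≈ 40.4782 mm.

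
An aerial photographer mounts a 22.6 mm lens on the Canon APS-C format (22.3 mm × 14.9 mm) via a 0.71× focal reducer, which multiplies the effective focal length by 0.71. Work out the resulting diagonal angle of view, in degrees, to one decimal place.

79.8°

Effective focal length f = 22.6 × 0.71 = 16.046 mm.
Sensor diagonal = √(22.3² + 14.9²) = √719.3000 ≈ 26.8198 mm.
α = 2·arctan(26.820 / (2 × 16.046)) = 2·arctan(0.83572) ≈ 79.7720°.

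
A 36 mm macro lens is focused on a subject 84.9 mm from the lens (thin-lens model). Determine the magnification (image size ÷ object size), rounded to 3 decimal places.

Thin lens: 1/f = 1/dₒ + 1/dᵢ → 1/dᵢ = 1/36 − 1/84.9 = 0.0159992 mm⁻¹, so dᵢ ≈ 62.5031 mm.
Magnification m = dᵢ/dₒ = 62.5031/84.9 ≈ 0.73620.

0.736×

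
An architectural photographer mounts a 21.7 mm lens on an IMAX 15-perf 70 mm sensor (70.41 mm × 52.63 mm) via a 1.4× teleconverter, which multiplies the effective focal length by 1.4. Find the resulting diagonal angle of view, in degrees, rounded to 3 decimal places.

Effective focal length f = 21.7 × 1.4 = 30.38 mm.
Sensor diagonal = √(70.41² + 52.63²) = √7727.4850 ≈ 87.9061 mm.
α = 2·arctan(87.906 / (2 × 30.38)) = 2·arctan(1.44678) ≈ 110.6962°.

110.696°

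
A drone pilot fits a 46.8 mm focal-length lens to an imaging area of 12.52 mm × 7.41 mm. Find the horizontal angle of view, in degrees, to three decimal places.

Angle of view α = 2·arctan(w/2f) with w = 12.52 mm and f = 46.8 mm.
w/2f = 0.13376; arctan(0.13376) ≈ 7.6187°, so α ≈ 15.2374°.

15.237°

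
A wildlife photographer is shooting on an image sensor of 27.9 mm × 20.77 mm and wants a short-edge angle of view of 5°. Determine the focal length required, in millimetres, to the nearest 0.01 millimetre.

From α = 2·arctan(h/2f) we get f = h / (2·tan(α/2)).
With h = 20.77 mm and α/2 = 2.5°, tan(α/2) ≈ 0.04366, so f ≈ 20.77 / 0.08732 ≈ 237.8556 mm.

237.86 mm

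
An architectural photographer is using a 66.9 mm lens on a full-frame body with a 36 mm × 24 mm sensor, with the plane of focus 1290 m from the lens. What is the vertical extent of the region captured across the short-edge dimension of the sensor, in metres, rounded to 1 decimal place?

dₒ: 1290 m = 1.29e+06 mm.
Similar triangles through the lens centre give W/dₒ = h/dᵢ; with 1/f = 1/dₒ + 1/dᵢ this gives W = h·(dₒ − f)/f.
W = 24 mm × (1.29e+06 − 66.9) / 66.9 = 24 × 19281.5112 ≈ 462756.269 mm = 462.756 m.

462.8 m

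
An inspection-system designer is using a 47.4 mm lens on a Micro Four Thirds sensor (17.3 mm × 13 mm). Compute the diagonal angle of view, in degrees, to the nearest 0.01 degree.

25.72°

Sensor diagonal = √(17.3² + 13²) = √468.2900 ≈ 21.6400 mm.
Angle of view α = 2·arctan(d/2f) with d = 21.6400 mm and f = 47.4 mm.
d/2f = 0.22827; arctan(0.22827) ≈ 12.8586°, so α ≈ 25.7172°.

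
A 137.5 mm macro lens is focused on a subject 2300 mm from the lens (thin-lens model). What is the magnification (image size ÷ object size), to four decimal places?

0.0636×

Thin lens: 1/f = 1/dₒ + 1/dᵢ → 1/dᵢ = 1/137.5 − 1/2300 = 0.0068379 mm⁻¹, so dᵢ ≈ 146.2428 mm.
Magnification m = dᵢ/dₒ = 146.2428/2300 ≈ 0.06358.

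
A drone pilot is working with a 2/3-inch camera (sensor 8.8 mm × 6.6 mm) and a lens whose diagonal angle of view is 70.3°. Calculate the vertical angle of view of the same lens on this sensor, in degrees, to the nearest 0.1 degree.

Sensor diagonal = √(8.8² + 6.6²) = √121.0000 ≈ 11.0000 mm.
From the diagonal AOV: f = 11.0000 / (2·tan(35.15°)) = 11.0000 / 1.40823 ≈ 7.8112 mm.
Vertical AOV = 2·arctan(6.6 / (2 × 7.8112)) = 2·arctan(0.42247) ≈ 45.8052°.

45.8°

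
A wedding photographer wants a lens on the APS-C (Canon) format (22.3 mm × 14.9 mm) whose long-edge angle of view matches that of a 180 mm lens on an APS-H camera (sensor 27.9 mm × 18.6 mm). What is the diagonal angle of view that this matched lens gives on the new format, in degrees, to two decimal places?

Equal long-edge AOV ⇒ f₂ = f₁ · 22.3/27.9 = 180 × 0.79928 ≈ 143.8710 mm.
Sensor diagonal = √(22.3² + 14.9²) = √719.3000 ≈ 26.8198 mm.
Diagonal AOV on the new format = 2·arctan(26.8198 / (2 × 143.8710)) = 2·arctan(0.09321) ≈ 10.6500°.

10.65°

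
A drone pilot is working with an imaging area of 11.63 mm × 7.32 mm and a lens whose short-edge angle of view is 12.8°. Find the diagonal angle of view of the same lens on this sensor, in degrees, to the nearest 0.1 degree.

23.8°

From the short-edge AOV: f = 7.32 / (2·tan(6.4°)) = 7.32 / 0.22434 ≈ 32.6296 mm.
Sensor diagonal = √(11.63² + 7.32²) = √188.8393 ≈ 13.7419 mm.
Diagonal AOV = 2·arctan(13.7419 / (2 × 32.6296)) = 2·arctan(0.21057) ≈ 23.7825°.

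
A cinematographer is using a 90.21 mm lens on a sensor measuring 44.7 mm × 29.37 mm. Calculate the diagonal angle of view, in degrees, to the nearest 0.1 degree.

Sensor diagonal = √(44.7² + 29.37²) = √2860.6869 ≈ 53.4854 mm.
Angle of view α = 2·arctan(d/2f) with d = 53.4854 mm and f = 90.21 mm.
d/2f = 0.29645; arctan(0.29645) ≈ 16.5124°, so α ≈ 33.0248°.

33.0°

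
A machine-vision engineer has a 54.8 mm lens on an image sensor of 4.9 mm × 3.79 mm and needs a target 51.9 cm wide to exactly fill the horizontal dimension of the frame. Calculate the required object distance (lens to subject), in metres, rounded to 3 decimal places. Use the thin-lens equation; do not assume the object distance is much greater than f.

W: 51.9 cm = 519 mm.
Magnification m = w/W = dᵢ/dₒ; combined with 1/f = 1/dₒ + 1/dᵢ this gives dₒ = f·(1 + W/w).
dₒ = 54.8 mm × (1 + 519/4.9) = 54.8 × 106.9184 ≈ 5859.127 mm = 5.85913 m.

5.859 m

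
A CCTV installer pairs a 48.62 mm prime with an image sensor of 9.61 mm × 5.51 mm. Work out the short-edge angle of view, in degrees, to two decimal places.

6.49°

Angle of view α = 2·arctan(h/2f) with h = 5.51 mm and f = 48.62 mm.
h/2f = 0.05666; arctan(0.05666) ≈ 3.2431°, so α ≈ 6.4863°.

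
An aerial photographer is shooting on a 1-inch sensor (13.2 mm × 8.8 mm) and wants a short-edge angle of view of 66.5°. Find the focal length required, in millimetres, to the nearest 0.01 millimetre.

6.71 mm

From α = 2·arctan(h/2f) we get f = h / (2·tan(α/2)).
With h = 8.8 mm and α/2 = 33.25°, tan(α/2) ≈ 0.65563, so f ≈ 8.8 / 1.31126 ≈ 6.7111 mm.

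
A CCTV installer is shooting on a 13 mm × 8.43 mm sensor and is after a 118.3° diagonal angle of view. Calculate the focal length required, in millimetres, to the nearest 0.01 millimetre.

4.63 mm

Sensor diagonal = √(13² + 8.43²) = √240.0649 ≈ 15.4940 mm.
From α = 2·arctan(d/2f) we get f = d / (2·tan(α/2)).
With d = 15.4940 mm and α/2 = 59.15°, tan(α/2) ≈ 1.67419, so f ≈ 15.4940 / 3.34838 ≈ 4.6273 mm.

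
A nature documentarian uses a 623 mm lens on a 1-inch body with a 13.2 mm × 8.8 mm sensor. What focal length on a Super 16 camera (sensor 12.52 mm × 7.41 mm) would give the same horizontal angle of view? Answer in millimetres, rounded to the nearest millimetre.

591 mm

Equal angle of view means equal width/f ratio, so f₂ = f₁ · (width₂/width₁) = 623 × 12.52/13.2.
f₂ = 623 × 0.94848 ≈ 590.906 mm.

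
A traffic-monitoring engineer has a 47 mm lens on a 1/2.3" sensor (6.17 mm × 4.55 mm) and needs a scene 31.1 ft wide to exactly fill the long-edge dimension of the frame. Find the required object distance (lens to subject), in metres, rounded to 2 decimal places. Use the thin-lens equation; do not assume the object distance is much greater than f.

72.26 m

W: 31.1 ft × 304.8 mm/ft = 9479.28 mm.
Magnification m = w/W = dᵢ/dₒ; combined with 1/f = 1/dₒ + 1/dᵢ this gives dₒ = f·(1 + W/w).
dₒ = 47 mm × (1 + 9479.28/6.17) = 47 × 1537.3500 ≈ 72255.451 mm = 72.2555 m.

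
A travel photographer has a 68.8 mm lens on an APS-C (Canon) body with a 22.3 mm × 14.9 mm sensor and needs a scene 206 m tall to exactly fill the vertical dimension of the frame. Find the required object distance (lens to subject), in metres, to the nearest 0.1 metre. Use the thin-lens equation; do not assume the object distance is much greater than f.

951.3 m

W: 206 m = 206000 mm.
Magnification m = h/W = dᵢ/dₒ; combined with 1/f = 1/dₒ + 1/dᵢ this gives dₒ = f·(1 + W/h).
dₒ = 68.8 mm × (1 + 206000/14.9) = 68.8 × 13826.5034 ≈ 951263.431 mm = 951.263 m.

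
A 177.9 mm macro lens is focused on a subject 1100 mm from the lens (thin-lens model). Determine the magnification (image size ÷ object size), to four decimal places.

Thin lens: 1/f = 1/dₒ + 1/dᵢ → 1/dᵢ = 1/177.9 − 1/1100 = 0.0047120 mm⁻¹, so dᵢ ≈ 212.2221 mm.
Magnification m = dᵢ/dₒ = 212.2221/1100 ≈ 0.19293.

0.1929×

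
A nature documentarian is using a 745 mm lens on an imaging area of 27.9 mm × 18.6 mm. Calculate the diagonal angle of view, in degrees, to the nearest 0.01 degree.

Sensor diagonal = √(27.9² + 18.6²) = √1124.3700 ≈ 33.5316 mm.
Angle of view α = 2·arctan(d/2f) with d = 33.5316 mm and f = 745 mm.
d/2f = 0.02250; arctan(0.02250) ≈ 1.2892°, so α ≈ 2.5784°.

2.58°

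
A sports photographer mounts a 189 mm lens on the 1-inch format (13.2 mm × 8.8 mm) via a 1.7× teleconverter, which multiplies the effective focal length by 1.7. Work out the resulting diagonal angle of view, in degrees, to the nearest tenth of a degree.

2.8°

Effective focal length f = 189 × 1.7 = 321.3 mm.
Sensor diagonal = √(13.2² + 8.8²) = √251.6800 ≈ 15.8644 mm.
α = 2·arctan(15.864 / (2 × 321.3)) = 2·arctan(0.02469) ≈ 2.8284°.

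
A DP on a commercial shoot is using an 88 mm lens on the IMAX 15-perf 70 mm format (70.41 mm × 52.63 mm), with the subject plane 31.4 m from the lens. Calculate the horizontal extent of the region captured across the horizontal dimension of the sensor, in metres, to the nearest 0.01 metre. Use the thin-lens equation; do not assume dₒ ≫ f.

25.05 m

dₒ: 31.4 m = 31400 mm.
Similar triangles through the lens centre give W/dₒ = w/dᵢ; with 1/f = 1/dₒ + 1/dᵢ this gives W = w·(dₒ − f)/f.
W = 70.41 mm × (31400 − 88) / 88 = 70.41 × 355.8182 ≈ 25053.158 mm = 25.0532 m.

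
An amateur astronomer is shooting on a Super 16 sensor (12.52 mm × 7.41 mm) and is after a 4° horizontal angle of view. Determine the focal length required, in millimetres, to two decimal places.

179.26 mm

From α = 2·arctan(w/2f) we get f = w / (2·tan(α/2)).
With w = 12.52 mm and α/2 = 2°, tan(α/2) ≈ 0.03492, so f ≈ 12.52 / 0.06984 ≈ 179.2629 mm.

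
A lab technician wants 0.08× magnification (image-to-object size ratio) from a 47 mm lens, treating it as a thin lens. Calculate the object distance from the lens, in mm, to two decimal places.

With m = dᵢ/dₒ and 1/f = 1/dₒ + 1/dᵢ, substituting dᵢ = m·dₒ gives 1/f = (1 + 1/m)/dₒ, hence dₒ = f·(1 + 1/m).
dₒ = 47 × (1 + 1/0.08) = 47 × 13.50000 ≈ 634.500 mm.

634.50 mm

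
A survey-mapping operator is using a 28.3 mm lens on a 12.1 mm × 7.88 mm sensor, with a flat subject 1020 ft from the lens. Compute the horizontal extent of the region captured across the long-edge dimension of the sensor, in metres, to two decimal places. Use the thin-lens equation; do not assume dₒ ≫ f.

132.92 m

dₒ: 1020 ft × 304.8 mm/ft = 310895.99 mm.
Similar triangles through the lens centre give W/dₒ = w/dᵢ; with 1/f = 1/dₒ + 1/dᵢ this gives W = w·(dₒ − f)/f.
W = 12.1 mm × (310896 − 28.3) / 28.3 = 12.1 × 10984.7240 ≈ 132915.161 mm = 132.915 m.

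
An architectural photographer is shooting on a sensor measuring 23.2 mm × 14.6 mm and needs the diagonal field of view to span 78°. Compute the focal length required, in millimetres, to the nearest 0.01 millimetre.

Sensor diagonal = √(23.2² + 14.6²) = √751.4000 ≈ 27.4117 mm.
From α = 2·arctan(d/2f) we get f = d / (2·tan(α/2)).
With d = 27.4117 mm and α/2 = 39°, tan(α/2) ≈ 0.80978, so f ≈ 27.4117 / 1.61957 ≈ 16.9253 mm.

16.93 mm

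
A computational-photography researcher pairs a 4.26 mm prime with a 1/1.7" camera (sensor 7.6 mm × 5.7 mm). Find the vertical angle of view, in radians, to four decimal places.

1.1793 rad

Angle of view α = 2·arctan(h/2f) with h = 5.7 mm and f = 4.26 mm.
h/2f = 0.66901; arctan(0.66901) ≈ 0.5896 rad, so α ≈ 1.1793 rad.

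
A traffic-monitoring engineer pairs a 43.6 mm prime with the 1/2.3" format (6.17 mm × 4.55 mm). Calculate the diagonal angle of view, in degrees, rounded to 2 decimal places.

Sensor diagonal = √(6.17² + 4.55²) = √58.7714 ≈ 7.6663 mm.
Angle of view α = 2·arctan(d/2f) with d = 7.6663 mm and f = 43.6 mm.
d/2f = 0.08792; arctan(0.08792) ≈ 5.0243°, so α ≈ 10.0486°.

10.05°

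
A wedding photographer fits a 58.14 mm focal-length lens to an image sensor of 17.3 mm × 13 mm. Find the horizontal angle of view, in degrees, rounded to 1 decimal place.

16.9°

Angle of view α = 2·arctan(w/2f) with w = 17.3 mm and f = 58.14 mm.
w/2f = 0.14878; arctan(0.14878) ≈ 8.4623°, so α ≈ 16.9246°.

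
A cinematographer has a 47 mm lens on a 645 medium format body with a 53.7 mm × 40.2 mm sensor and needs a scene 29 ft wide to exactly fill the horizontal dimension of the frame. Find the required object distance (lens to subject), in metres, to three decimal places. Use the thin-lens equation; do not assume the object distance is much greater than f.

7.783 m

W: 29 ft × 304.8 mm/ft = 8839.20 mm.
Magnification m = w/W = dᵢ/dₒ; combined with 1/f = 1/dₒ + 1/dᵢ this gives dₒ = f·(1 + W/w).
dₒ = 47 mm × (1 + 8839.2/53.7) = 47 × 165.6033 ≈ 7783.357 mm = 7.78336 m.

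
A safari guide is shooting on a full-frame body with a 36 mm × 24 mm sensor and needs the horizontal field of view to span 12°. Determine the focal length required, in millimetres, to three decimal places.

From α = 2·arctan(w/2f) we get f = w / (2·tan(α/2)).
With w = 36 mm and α/2 = 6°, tan(α/2) ≈ 0.10510, so f ≈ 36 / 0.21021 ≈ 171.2586 mm.

171.259 mm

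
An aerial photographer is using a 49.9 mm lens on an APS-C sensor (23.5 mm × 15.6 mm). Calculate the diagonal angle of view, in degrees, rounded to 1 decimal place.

31.6°

Sensor diagonal = √(23.5² + 15.6²) = √795.6100 ≈ 28.2066 mm.
Angle of view α = 2·arctan(d/2f) with d = 28.2066 mm and f = 49.9 mm.
d/2f = 0.28263; arctan(0.28263) ≈ 15.7819°, so α ≈ 31.5639°.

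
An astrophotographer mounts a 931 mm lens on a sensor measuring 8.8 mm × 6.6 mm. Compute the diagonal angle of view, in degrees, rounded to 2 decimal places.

0.68°

Sensor diagonal = √(8.8² + 6.6²) = √121.0000 ≈ 11.0000 mm.
Angle of view α = 2·arctan(d/2f) with d = 11.0000 mm and f = 931 mm.
d/2f = 0.00591; arctan(0.00591) ≈ 0.3385°, so α ≈ 0.6770°.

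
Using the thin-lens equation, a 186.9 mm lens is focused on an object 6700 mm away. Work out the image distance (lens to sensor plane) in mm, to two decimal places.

1/dᵢ = 1/f − 1/dₒ = 1/186.9 − 1/6700 = 0.0052012 mm⁻¹.
dᵢ = 1/0.0052012 ≈ 192.2633 mm.

192.26 mm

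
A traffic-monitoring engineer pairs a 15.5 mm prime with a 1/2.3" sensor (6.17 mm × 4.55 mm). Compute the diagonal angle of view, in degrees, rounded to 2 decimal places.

Sensor diagonal = √(6.17² + 4.55²) = √58.7714 ≈ 7.6663 mm.
Angle of view α = 2·arctan(d/2f) with d = 7.6663 mm and f = 15.5 mm.
d/2f = 0.24730; arctan(0.24730) ≈ 13.8905°, so α ≈ 27.7809°.

27.78°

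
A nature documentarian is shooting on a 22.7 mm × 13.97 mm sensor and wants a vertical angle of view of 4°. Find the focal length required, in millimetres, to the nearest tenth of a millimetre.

200.0 mm

From α = 2·arctan(h/2f) we get f = h / (2·tan(α/2)).
With h = 13.97 mm and α/2 = 2°, tan(α/2) ≈ 0.03492, so f ≈ 13.97 / 0.06984 ≈ 200.0242 mm.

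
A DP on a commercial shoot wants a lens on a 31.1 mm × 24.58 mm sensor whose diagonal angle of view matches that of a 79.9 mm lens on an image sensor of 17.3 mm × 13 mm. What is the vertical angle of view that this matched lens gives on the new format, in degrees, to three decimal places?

9.600°

Sensor diagonal = √(17.3² + 13²) = √468.2900 ≈ 21.6400 mm.
Sensor diagonal = √(31.1² + 24.58²) = √1571.3864 ≈ 39.6407 mm.
Equal diagonal AOV ⇒ f₂ = f₁ · 39.6407/21.6400 = 79.9 × 1.83183 ≈ 146.3628 mm.
Vertical AOV on the new format = 2·arctan(24.58 / (2 × 146.3628)) = 2·arctan(0.08397) ≈ 9.5997°.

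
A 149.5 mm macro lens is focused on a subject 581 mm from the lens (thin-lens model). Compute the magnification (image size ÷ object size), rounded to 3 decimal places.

0.346×

Thin lens: 1/f = 1/dₒ + 1/dᵢ → 1/dᵢ = 1/149.5 − 1/581 = 0.0049678 mm⁻¹, so dᵢ ≈ 201.2966 mm.
Magnification m = dᵢ/dₒ = 201.2966/581 ≈ 0.34647.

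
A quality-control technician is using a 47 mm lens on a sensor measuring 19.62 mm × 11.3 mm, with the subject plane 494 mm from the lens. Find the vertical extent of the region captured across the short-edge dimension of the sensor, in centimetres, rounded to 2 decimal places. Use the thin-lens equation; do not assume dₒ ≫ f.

Similar triangles through the lens centre give W/dₒ = h/dᵢ; with 1/f = 1/dₒ + 1/dᵢ this gives W = h·(dₒ − f)/f.
W = 11.3 mm × (494 − 47) / 47 = 11.3 × 9.5106 ≈ 107.470 mm = 10.747 cm.

10.75 cm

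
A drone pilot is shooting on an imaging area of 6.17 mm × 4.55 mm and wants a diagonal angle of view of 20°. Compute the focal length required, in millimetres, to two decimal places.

21.74 mm

Sensor diagonal = √(6.17² + 4.55²) = √58.7714 ≈ 7.6663 mm.
From α = 2·arctan(d/2f) we get f = d / (2·tan(α/2)).
With d = 7.6663 mm and α/2 = 10°, tan(α/2) ≈ 0.17633, so f ≈ 7.6663 / 0.35265 ≈ 21.7387 mm.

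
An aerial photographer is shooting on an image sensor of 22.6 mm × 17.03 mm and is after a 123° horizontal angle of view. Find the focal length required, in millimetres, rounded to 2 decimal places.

From α = 2·arctan(w/2f) we get f = w / (2·tan(α/2)).
With w = 22.6 mm and α/2 = 61.5°, tan(α/2) ≈ 1.84177, so f ≈ 22.6 / 3.68354 ≈ 6.1354 mm.

6.14 mm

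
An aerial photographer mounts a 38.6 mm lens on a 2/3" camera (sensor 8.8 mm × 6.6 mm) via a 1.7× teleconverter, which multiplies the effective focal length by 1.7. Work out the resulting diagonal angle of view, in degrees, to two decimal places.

9.58°

Effective focal length f = 38.6 × 1.7 = 65.62 mm.
Sensor diagonal = √(8.8² + 6.6²) = √121.0000 ≈ 11.0000 mm.
α = 2·arctan(11.000 / (2 × 65.62)) = 2·arctan(0.08382) ≈ 9.5822°.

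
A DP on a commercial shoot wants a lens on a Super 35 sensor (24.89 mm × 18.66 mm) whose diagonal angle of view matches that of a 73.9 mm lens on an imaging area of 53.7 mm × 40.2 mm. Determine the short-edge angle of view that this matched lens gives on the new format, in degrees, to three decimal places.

Sensor diagonal = √(53.7² + 40.2²) = √4499.7300 ≈ 67.0800 mm.
Sensor diagonal = √(24.89² + 18.66²) = √967.7077 ≈ 31.1080 mm.
Equal diagonal AOV ⇒ f₂ = f₁ · 31.1080/67.0800 = 73.9 × 0.46374 ≈ 34.2707 mm.
Short-edge AOV on the new format = 2·arctan(18.66 / (2 × 34.2707)) = 2·arctan(0.27224) ≈ 30.4587°.

30.459°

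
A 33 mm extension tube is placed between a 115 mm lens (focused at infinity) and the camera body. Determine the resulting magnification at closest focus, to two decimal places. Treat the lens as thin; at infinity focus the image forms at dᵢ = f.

The tube moves the image plane from f to f + e, so dᵢ = 115 + 33 = 148 mm. Focus is achieved when 1/f = 1/dₒ + 1/dᵢ, giving dₒ = 1/(1/f − 1/(f+e)).
Magnification m = dᵢ/dₒ = (f+e)·(1/f − 1/(f+e)) = e/f = 33/115 ≈ 0.2870.

0.29×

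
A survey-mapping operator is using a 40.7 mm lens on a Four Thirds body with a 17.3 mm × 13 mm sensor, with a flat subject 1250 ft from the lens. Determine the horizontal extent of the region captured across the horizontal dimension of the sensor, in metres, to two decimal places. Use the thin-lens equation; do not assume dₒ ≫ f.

161.93 m

dₒ: 1250 ft × 304.8 mm/ft = 380999.99 mm.
Similar triangles through the lens centre give W/dₒ = w/dᵢ; with 1/f = 1/dₒ + 1/dᵢ this gives W = w·(dₒ − f)/f.
W = 17.3 mm × (381000 − 40.7) / 40.7 = 17.3 × 9360.1791 ≈ 161931.098 mm = 161.931 m.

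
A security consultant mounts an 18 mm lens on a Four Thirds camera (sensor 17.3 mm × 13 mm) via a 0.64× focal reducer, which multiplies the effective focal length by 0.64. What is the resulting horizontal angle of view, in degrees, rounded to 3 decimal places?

Effective focal length f = 18 × 0.64 = 11.52 mm.
α = 2·arctan(17.3 / (2 × 11.52)) = 2·arctan(0.75087) ≈ 73.8034°.

73.803°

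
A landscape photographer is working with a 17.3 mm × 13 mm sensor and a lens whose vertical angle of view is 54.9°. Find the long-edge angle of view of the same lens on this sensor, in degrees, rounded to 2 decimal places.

From the vertical AOV: f = 13 / (2·tan(27.45°)) = 13 / 1.03892 ≈ 12.5130 mm.
Long-edge AOV = 2·arctan(17.3 / (2 × 12.5130)) = 2·arctan(0.69128) ≈ 69.3106°.

69.31°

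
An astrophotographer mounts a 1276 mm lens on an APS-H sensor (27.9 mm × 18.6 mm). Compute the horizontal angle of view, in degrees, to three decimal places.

Angle of view α = 2·arctan(w/2f) with w = 27.9 mm and f = 1276 mm.
w/2f = 0.01093; arctan(0.01093) ≈ 0.6264°, so α ≈ 1.2527°.

1.253°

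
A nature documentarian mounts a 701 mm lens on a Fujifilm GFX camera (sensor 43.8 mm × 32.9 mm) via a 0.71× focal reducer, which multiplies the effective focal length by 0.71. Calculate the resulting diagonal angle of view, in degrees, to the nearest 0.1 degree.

6.3°

Effective focal length f = 701 × 0.71 = 497.71 mm.
Sensor diagonal = √(43.8² + 32.9²) = √3000.8500 ≈ 54.7800 mm.
α = 2·arctan(54.780 / (2 × 497.71)) = 2·arctan(0.05503) ≈ 6.2999°.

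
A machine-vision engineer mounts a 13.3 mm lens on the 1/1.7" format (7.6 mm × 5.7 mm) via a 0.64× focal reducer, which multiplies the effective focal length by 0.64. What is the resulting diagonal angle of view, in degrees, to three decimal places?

58.326°

Effective focal length f = 13.3 × 0.64 = 8.512 mm.
Sensor diagonal = √(7.6² + 5.7²) = √90.2500 ≈ 9.5000 mm.
α = 2·arctan(9.500 / (2 × 8.512)) = 2·arctan(0.55804) ≈ 58.3262°.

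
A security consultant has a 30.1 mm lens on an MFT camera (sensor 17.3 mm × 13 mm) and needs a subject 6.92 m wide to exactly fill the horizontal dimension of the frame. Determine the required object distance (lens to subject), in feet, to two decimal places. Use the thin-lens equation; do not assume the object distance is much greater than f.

W: 6.92 m = 6920 mm.
Magnification m = w/W = dᵢ/dₒ; combined with 1/f = 1/dₒ + 1/dᵢ this gives dₒ = f·(1 + W/w).
dₒ = 30.1 mm × (1 + 6920/17.3) = 30.1 × 401.0000 ≈ 12070.100 mm = 12070.100/304.8 ft = 39.6001 ft.

39.60 ft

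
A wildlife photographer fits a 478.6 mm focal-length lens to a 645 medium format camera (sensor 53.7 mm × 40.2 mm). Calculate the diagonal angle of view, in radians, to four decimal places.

0.1399 rad

Sensor diagonal = √(53.7² + 40.2²) = √4499.7300 ≈ 67.0800 mm.
Angle of view α = 2·arctan(d/2f) with d = 67.0800 mm and f = 478.6 mm.
d/2f = 0.07008; arctan(0.07008) ≈ 0.0700 rad, so α ≈ 0.1399 rad.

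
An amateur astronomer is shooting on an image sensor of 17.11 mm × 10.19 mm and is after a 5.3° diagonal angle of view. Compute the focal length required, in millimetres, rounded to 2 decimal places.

215.13 mm

Sensor diagonal = √(17.11² + 10.19²) = √396.5882 ≈ 19.9145 mm.
From α = 2·arctan(d/2f) we get f = d / (2·tan(α/2)).
With d = 19.9145 mm and α/2 = 2.65°, tan(α/2) ≈ 0.04628, so f ≈ 19.9145 / 0.09257 ≈ 215.1329 mm.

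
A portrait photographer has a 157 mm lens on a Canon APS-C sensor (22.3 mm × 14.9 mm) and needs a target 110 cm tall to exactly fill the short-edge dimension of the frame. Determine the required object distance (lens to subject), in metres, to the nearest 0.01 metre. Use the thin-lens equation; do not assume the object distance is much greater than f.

11.75 m

W: 110 cm = 1100 mm.
Magnification m = h/W = dᵢ/dₒ; combined with 1/f = 1/dₒ + 1/dᵢ this gives dₒ = f·(1 + W/h).
dₒ = 157 mm × (1 + 1100/14.9) = 157 × 74.8255 ≈ 11747.604 mm = 11.7476 m.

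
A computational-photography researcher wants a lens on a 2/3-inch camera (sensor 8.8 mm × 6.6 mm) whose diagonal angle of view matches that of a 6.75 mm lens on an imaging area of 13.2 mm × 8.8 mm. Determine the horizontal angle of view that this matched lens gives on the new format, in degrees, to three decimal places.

Sensor diagonal = √(13.2² + 8.8²) = √251.6800 ≈ 15.8644 mm.
Sensor diagonal = √(8.8² + 6.6²) = √121.0000 ≈ 11.0000 mm.
Equal diagonal AOV ⇒ f₂ = f₁ · 11.0000/15.8644 = 6.75 × 0.69338 ≈ 4.6803 mm.
Horizontal AOV on the new format = 2·arctan(8.8 / (2 × 4.6803)) = 2·arctan(0.94011) ≈ 86.4640°.

86.464°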